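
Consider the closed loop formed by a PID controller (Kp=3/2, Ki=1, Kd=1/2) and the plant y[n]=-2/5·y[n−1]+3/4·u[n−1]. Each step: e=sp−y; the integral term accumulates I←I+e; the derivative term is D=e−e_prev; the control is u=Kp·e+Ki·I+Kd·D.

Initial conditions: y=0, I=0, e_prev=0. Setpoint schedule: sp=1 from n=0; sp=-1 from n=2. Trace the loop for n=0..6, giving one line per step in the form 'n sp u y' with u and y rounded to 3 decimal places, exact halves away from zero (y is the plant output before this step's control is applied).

(exact arithmetic carried between steps; '≈' marks a value shown rounded to 6 d.p. or computed from one; I and e_prev carry over from the previous line; the table rounds u and y to 3 d.p., halves away from zero)
n=0: y=0, sp=1, e=sp−y=1; I=1, D=e−e_prev=1; u=3/2·1+1·1+1/2·1=3; next y=-2/5·0+3/4·3=2.25
n=1: y=2.25, sp=1, e=sp−y=-1.25; I=-0.25, D=e−e_prev=-2.25; u=3/2·(-1.25)+1·(-0.25)+1/2·(-2.25)=-3.25; next y=-2/5·2.25+3/4·(-3.25)=-3.3375
n=2: y=-3.3375, sp=-1, e=sp−y=2.3375; I=2.0875, D=e−e_prev=3.5875; u=3/2·2.3375+1·2.0875+1/2·3.5875=7.3875; next y=-2/5·(-3.3375)+3/4·7.3875=6.875625
n=3: y=6.875625, sp=-1, e=sp−y=-7.875625; I=-5.788125, D=e−e_prev=-10.213125; u=3/2·(-7.875625)+1·(-5.788125)+1/2·(-10.213125)=-22.708125; next y=-2/5·6.875625+3/4·(-22.708125)≈-19.781344
n=4: y≈-19.781344, sp=-1, e=sp−y≈18.781344; I≈12.993219, D=e−e_prev≈26.656969; u=3/2·18.781344+1·12.993219+1/2·26.656969≈54.493719; next y=-2/5·(-19.781344)+3/4·54.493719≈48.782827
n=5: y≈48.782827, sp=-1, e=sp−y≈-49.782827; I≈-36.789608, D=e−e_prev≈-68.564170; u=3/2·(-49.782827)+1·(-36.789608)+1/2·(-68.564170)≈-145.745933; next y=-2/5·48.782827+3/4·(-145.745933)≈-128.822580
n=6: y≈-128.822580, sp=-1, e=sp−y≈127.822580; I≈91.032972, D=e−e_prev≈177.605407; u=3/2·127.822580+1·91.032972+1/2·177.605407≈371.569546; next y=-2/5·(-128.822580)+3/4·371.569546≈330.206192

0 1 3.000 0.000
1 1 -3.250 2.250
2 -1 7.388 -3.338
3 -1 -22.708 6.876
4 -1 54.494 -19.781
5 -1 -145.746 48.783
6 -1 371.570 -128.823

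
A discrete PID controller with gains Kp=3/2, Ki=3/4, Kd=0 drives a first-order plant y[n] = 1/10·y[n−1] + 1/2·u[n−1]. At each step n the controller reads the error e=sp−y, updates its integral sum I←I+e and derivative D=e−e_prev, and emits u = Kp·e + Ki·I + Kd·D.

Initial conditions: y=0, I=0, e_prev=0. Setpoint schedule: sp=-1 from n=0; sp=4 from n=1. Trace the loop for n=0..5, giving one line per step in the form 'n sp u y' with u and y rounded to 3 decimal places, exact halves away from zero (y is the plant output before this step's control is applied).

0 -1 -2.250 0.000
1 4 10.781 -1.125
2 4 0.218 5.278
3 4 9.702 0.637
4 4 2.599 4.915
5 4 8.942 1.791

(exact arithmetic carried between steps; '≈' marks a value shown rounded to 6 d.p. or computed from one; I and e_prev carry over from the previous line; the table rounds u and y to 3 d.p., halves away from zero)
n=0: y=0, sp=-1, e=sp−y=-1; I=-1, D=e−e_prev=-1; u=3/2·(-1)+3/4·(-1)+0·(-1)=-2.25; next y=1/10·0+1/2·(-2.25)=-1.125
n=1: y=-1.125, sp=4, e=sp−y=5.125; I=4.125, D=e−e_prev=6.125; u=3/2·5.125+3/4·4.125+0·6.125=10.78125; next y=1/10·(-1.125)+1/2·10.78125=5.278125
n=2: y=5.278125, sp=4, e=sp−y=-1.278125; I=2.846875, D=e−e_prev=-6.403125; u=3/2·(-1.278125)+3/4·2.846875+0·(-6.403125)≈0.217969; next y=1/10·5.278125+1/2·0.217969≈0.636797
n=3: y≈0.636797, sp=4, e=sp−y≈3.363203; I≈6.210078, D=e−e_prev≈4.641328; u=3/2·3.363203+3/4·6.210078+0·4.641328≈9.702363; next y=1/10·0.636797+1/2·9.702363≈4.914861
n=4: y≈4.914861, sp=4, e=sp−y≈-0.914861; I≈5.295217, D=e−e_prev≈-4.278064; u=3/2·(-0.914861)+3/4·5.295217+0·(-4.278064)≈2.599121; next y=1/10·4.914861+1/2·2.599121≈1.791046
n=5: y≈1.791046, sp=4, e=sp−y≈2.208954; I≈7.504170, D=e−e_prev≈3.123815; u=3/2·2.208954+3/4·7.504170+0·3.123815≈8.941558; next y=1/10·1.791046+1/2·8.941558≈4.649884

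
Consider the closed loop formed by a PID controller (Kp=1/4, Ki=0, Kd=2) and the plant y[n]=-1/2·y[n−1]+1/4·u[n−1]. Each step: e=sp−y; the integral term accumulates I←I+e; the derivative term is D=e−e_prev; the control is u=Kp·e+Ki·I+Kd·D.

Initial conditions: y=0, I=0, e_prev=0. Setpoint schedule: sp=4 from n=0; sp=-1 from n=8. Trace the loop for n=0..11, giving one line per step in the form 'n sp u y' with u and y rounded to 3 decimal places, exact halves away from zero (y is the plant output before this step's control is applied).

0 4 9.000 0.000
1 4 -4.063 2.250
2 4 10.316 -2.141
3 4 -11.492 3.649
4 4 18.869 -4.698
5 4 -24.294 7.066
6 4 36.747 -9.607
7 4 -49.691 13.990
8 -1 61.421 -19.418
9 -1 -95.480 25.064
10 -1 131.783 -36.402
11 -1 -188.134 51.147

(exact arithmetic carried between steps; '≈' marks a value shown rounded to 6 d.p. or computed from one; I and e_prev carry over from the previous line; the table rounds u and y to 3 d.p., halves away from zero)
n=0: y=0, sp=4, e=sp−y=4; I=4, D=e−e_prev=4; u=1/4·4+0·4+2·4=9; next y=-1/2·0+1/4·9=2.25
n=1: y=2.25, sp=4, e=sp−y=1.75; I=5.75, D=e−e_prev=-2.25; u=1/4·1.75+0·5.75+2·(-2.25)=-4.0625; next y=-1/2·2.25+1/4·(-4.0625)=-2.140625
n=2: y=-2.140625, sp=4, e=sp−y=6.140625; I=11.890625, D=e−e_prev=4.390625; u=1/4·6.140625+0·11.890625+2·4.390625≈10.316406; next y=-1/2·(-2.140625)+1/4·10.316406≈3.649414
n=3: y≈3.649414, sp=4, e=sp−y≈0.350586; I≈12.241211, D=e−e_prev≈-5.790039; u=1/4·0.350586+0·12.241211+2·(-5.790039)≈-11.492432; next y=-1/2·3.649414+1/4·(-11.492432)≈-4.697815
n=4: y≈-4.697815, sp=4, e=sp−y≈8.697815; I≈20.939026, D=e−e_prev≈8.347229; u=1/4·8.697815+0·20.939026+2·8.347229≈18.868912; next y=-1/2·(-4.697815)+1/4·18.868912≈7.066135
n=5: y≈7.066135, sp=4, e=sp−y≈-3.066135; I≈17.872890, D=e−e_prev≈-11.763950; u=1/4·(-3.066135)+0·17.872890+2·(-11.763950)≈-24.294435; next y=-1/2·7.066135+1/4·(-24.294435)≈-9.606676
n=6: y≈-9.606676, sp=4, e=sp−y≈13.606676; I≈31.479567, D=e−e_prev≈16.672812; u=1/4·13.606676+0·31.479567+2·16.672812≈36.747293; next y=-1/2·(-9.606676)+1/4·36.747293≈13.990161
n=7: y≈13.990161, sp=4, e=sp−y≈-9.990161; I≈21.489405, D=e−e_prev≈-23.596838; u=1/4·(-9.990161)+0·21.489405+2·(-23.596838)≈-49.691216; next y=-1/2·13.990161+1/4·(-49.691216)≈-19.417885
n=8: y≈-19.417885, sp=-1, e=sp−y≈18.417885; I≈39.907290, D=e−e_prev≈28.408046; u=1/4·18.417885+0·39.907290+2·28.408046≈61.420563; next y=-1/2·(-19.417885)+1/4·61.420563≈25.064083
n=9: y≈25.064083, sp=-1, e=sp−y≈-26.064083; I≈13.843207, D=e−e_prev≈-44.481968; u=1/4·(-26.064083)+0·13.843207+2·(-44.481968)≈-95.479956; next y=-1/2·25.064083+1/4·(-95.479956)≈-36.402030
n=10: y≈-36.402030, sp=-1, e=sp−y≈35.402030; I≈49.245238, D=e−e_prev≈61.466113; u=1/4·35.402030+0·49.245238+2·61.466113≈131.782735; next y=-1/2·(-36.402030)+1/4·131.782735≈51.146699
n=11: y≈51.146699, sp=-1, e=sp−y≈-52.146699; I≈-2.901461, D=e−e_prev≈-87.548729; u=1/4·(-52.146699)+0·(-2.901461)+2·(-87.548729)≈-188.134133; next y=-1/2·51.146699+1/4·(-188.134133)≈-72.606883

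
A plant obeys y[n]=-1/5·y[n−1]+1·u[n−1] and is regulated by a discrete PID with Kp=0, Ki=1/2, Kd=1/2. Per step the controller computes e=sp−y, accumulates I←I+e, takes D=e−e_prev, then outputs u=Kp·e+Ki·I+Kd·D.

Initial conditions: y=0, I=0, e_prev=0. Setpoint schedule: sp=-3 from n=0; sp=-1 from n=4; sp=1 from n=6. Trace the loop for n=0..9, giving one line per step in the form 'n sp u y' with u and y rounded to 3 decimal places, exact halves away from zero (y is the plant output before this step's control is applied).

(exact arithmetic carried between steps; '≈' marks a value shown rounded to 6 d.p. or computed from one; I and e_prev carry over from the previous line; the table rounds u and y to 3 d.p., halves away from zero)
n=0: y=0, sp=-3, e=sp−y=-3; I=-3, D=e−e_prev=-3; u=0·(-3)+1/2·(-3)+1/2·(-3)=-3; next y=-1/5·0+1·(-3)=-3
n=1: y=-3, sp=-3, e=sp−y=0; I=-3, D=e−e_prev=3; u=0·0+1/2·(-3)+1/2·3=0; next y=-1/5·(-3)+1·0=0.6
n=2: y=0.6, sp=-3, e=sp−y=-3.6; I=-6.6, D=e−e_prev=-3.6; u=0·(-3.6)+1/2·(-6.6)+1/2·(-3.6)=-5.1; next y=-1/5·0.6+1·(-5.1)=-5.22
n=3: y=-5.22, sp=-3, e=sp−y=2.22; I=-4.38, D=e−e_prev=5.82; u=0·2.22+1/2·(-4.38)+1/2·5.82=0.72; next y=-1/5·(-5.22)+1·0.72=1.764
n=4: y=1.764, sp=-1, e=sp−y=-2.764; I=-7.144, D=e−e_prev=-4.984; u=0·(-2.764)+1/2·(-7.144)+1/2·(-4.984)=-6.064; next y=-1/5·1.764+1·(-6.064)=-6.4168
n=5: y=-6.4168, sp=-1, e=sp−y=5.4168; I=-1.7272, D=e−e_prev=8.1808; u=0·5.4168+1/2·(-1.7272)+1/2·8.1808=3.2268; next y=-1/5·(-6.4168)+1·3.2268=4.51016
n=6: y=4.51016, sp=1, e=sp−y=-3.51016; I=-5.23736, D=e−e_prev=-8.92696; u=0·(-3.51016)+1/2·(-5.23736)+1/2·(-8.92696)=-7.08216; next y=-1/5·4.51016+1·(-7.08216)=-7.984192
n=7: y=-7.984192, sp=1, e=sp−y=8.984192; I=3.746832, D=e−e_prev=12.494352; u=0·8.984192+1/2·3.746832+1/2·12.494352=8.120592; next y=-1/5·(-7.984192)+1·8.120592≈9.717430
n=8: y≈9.717430, sp=1, e=sp−y≈-8.717430; I≈-4.970598, D=e−e_prev≈-17.701622; u=0·(-8.717430)+1/2·(-4.970598)+1/2·(-17.701622)≈-11.336110; next y=-1/5·9.717430+1·(-11.336110)≈-13.279596
n=9: y≈-13.279596, sp=1, e=sp−y≈14.279596; I≈9.308998, D=e−e_prev≈22.997027; u=0·14.279596+1/2·9.308998+1/2·22.997027≈16.153012; next y=-1/5·(-13.279596)+1·16.153012≈18.808932

0 -3 -3.000 0.000
1 -3 0.000 -3.000
2 -3 -5.100 0.600
3 -3 0.720 -5.220
4 -1 -6.064 1.764
5 -1 3.227 -6.417
6 1 -7.082 4.510
7 1 8.121 -7.984
8 1 -11.336 9.717
9 1 16.153 -13.280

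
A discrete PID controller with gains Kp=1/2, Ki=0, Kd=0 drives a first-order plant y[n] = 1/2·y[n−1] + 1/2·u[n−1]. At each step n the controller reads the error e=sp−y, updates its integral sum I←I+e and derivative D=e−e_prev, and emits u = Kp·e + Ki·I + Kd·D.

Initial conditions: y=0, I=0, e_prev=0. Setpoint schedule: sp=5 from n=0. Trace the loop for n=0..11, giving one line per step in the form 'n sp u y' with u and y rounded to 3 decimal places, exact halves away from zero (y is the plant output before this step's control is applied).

0 5 2.500 0.000
1 5 1.875 1.250
2 5 1.719 1.563
3 5 1.680 1.641
4 5 1.670 1.660
5 5 1.667 1.665
6 5 1.667 1.666
7 5 1.667 1.667
8 5 1.667 1.667
9 5 1.667 1.667
10 5 1.667 1.667
11 5 1.667 1.667

(exact arithmetic carried between steps; '≈' marks a value shown rounded to 6 d.p. or computed from one; I and e_prev carry over from the previous line; the table rounds u and y to 3 d.p., halves away from zero)
n=0: y=0, sp=5, e=sp−y=5; I=5, D=e−e_prev=5; u=1/2·5+0·5+0·5=2.5; next y=1/2·0+1/2·2.5=1.25
n=1: y=1.25, sp=5, e=sp−y=3.75; I=8.75, D=e−e_prev=-1.25; u=1/2·3.75+0·8.75+0·(-1.25)=1.875; next y=1/2·1.25+1/2·1.875=1.5625
n=2: y=1.5625, sp=5, e=sp−y=3.4375; I=12.1875, D=e−e_prev=-0.3125; u=1/2·3.4375+0·12.1875+0·(-0.3125)=1.71875; next y=1/2·1.5625+1/2·1.71875=1.640625
n=3: y=1.640625, sp=5, e=sp−y=3.359375; I=15.546875, D=e−e_prev=-0.078125; u=1/2·3.359375+0·15.546875+0·(-0.078125)≈1.679688; next y=1/2·1.640625+1/2·1.679688≈1.660156
n=4: y≈1.660156, sp=5, e=sp−y≈3.339844; I≈18.886719, D=e−e_prev≈-0.019531; u=1/2·3.339844+0·18.886719+0·(-0.019531)≈1.669922; next y=1/2·1.660156+1/2·1.669922≈1.665039
n=5: y≈1.665039, sp=5, e=sp−y≈3.334961; I≈22.221680, D=e−e_prev≈-0.004883; u=1/2·3.334961+0·22.221680+0·(-0.004883)≈1.667480; next y=1/2·1.665039+1/2·1.667480≈1.666260
n=6: y≈1.666260, sp=5, e=sp−y≈3.333740; I≈25.555420, D=e−e_prev≈-0.001221; u=1/2·3.333740+0·25.555420+0·(-0.001221)≈1.666870; next y=1/2·1.666260+1/2·1.666870≈1.666565
n=7: y≈1.666565, sp=5, e=sp−y≈3.333435; I≈28.888855, D=e−e_prev≈-0.000305; u=1/2·3.333435+0·28.888855+0·(-0.000305)≈1.666718; next y=1/2·1.666565+1/2·1.666718≈1.666641
n=8: y≈1.666641, sp=5, e=sp−y≈3.333359; I≈32.222214, D=e−e_prev≈-0.000076; u=1/2·3.333359+0·32.222214+0·(-0.000076)≈1.666679; next y=1/2·1.666641+1/2·1.666679≈1.666660
n=9: y≈1.666660, sp=5, e=sp−y≈3.333340; I≈35.555553, D=e−e_prev≈-0.000019; u=1/2·3.333340+0·35.555553+0·(-0.000019)≈1.666670; next y=1/2·1.666660+1/2·1.666670≈1.666665
n=10: y≈1.666665, sp=5, e=sp−y≈3.333335; I≈38.888888, D=e−e_prev≈-0.000005; u=1/2·3.333335+0·38.888888+0·(-0.000005)≈1.666667; next y=1/2·1.666665+1/2·1.666667≈1.666666
n=11: y≈1.666666, sp=5, e=sp−y≈3.333334; I≈42.222222, D=e−e_prev≈-0.000001; u=1/2·3.333334+0·42.222222+0·(-0.000001)≈1.666667; next y=1/2·1.666666+1/2·1.666667≈1.666667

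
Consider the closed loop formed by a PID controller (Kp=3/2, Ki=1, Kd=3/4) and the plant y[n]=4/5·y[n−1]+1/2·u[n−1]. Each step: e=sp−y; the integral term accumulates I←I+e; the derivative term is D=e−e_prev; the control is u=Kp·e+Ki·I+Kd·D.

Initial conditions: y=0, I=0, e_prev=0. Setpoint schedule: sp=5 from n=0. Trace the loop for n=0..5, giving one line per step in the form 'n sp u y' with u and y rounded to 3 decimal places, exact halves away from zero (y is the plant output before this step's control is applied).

(exact arithmetic carried between steps; '≈' marks a value shown rounded to 6 d.p. or computed from one; I and e_prev carry over from the previous line; the table rounds u and y to 3 d.p., halves away from zero)
n=0: y=0, sp=5, e=sp−y=5; I=5, D=e−e_prev=5; u=3/2·5+1·5+3/4·5=16.25; next y=4/5·0+1/2·16.25=8.125
n=1: y=8.125, sp=5, e=sp−y=-3.125; I=1.875, D=e−e_prev=-8.125; u=3/2·(-3.125)+1·1.875+3/4·(-8.125)=-8.90625; next y=4/5·8.125+1/2·(-8.90625)=2.046875
n=2: y=2.046875, sp=5, e=sp−y=2.953125; I=4.828125, D=e−e_prev=6.078125; u=3/2·2.953125+1·4.828125+3/4·6.078125≈13.816406; next y=4/5·2.046875+1/2·13.816406≈8.545703
n=3: y≈8.545703, sp=5, e=sp−y≈-3.545703; I≈1.282422, D=e−e_prev≈-6.498828; u=3/2·(-3.545703)+1·1.282422+3/4·(-6.498828)≈-8.910254; next y=4/5·8.545703+1/2·(-8.910254)≈2.381436
n=4: y≈2.381436, sp=5, e=sp−y≈2.618564; I≈3.900986, D=e−e_prev≈6.164268; u=3/2·2.618564+1·3.900986+3/4·6.164268≈12.452034; next y=4/5·2.381436+1/2·12.452034≈8.131165
n=5: y≈8.131165, sp=5, e=sp−y≈-3.131165; I≈0.769821, D=e−e_prev≈-5.749730; u=3/2·(-3.131165)+1·0.769821+3/4·(-5.749730)≈-8.239224; next y=4/5·8.131165+1/2·(-8.239224)≈2.385320

0 5 16.250 0.000
1 5 -8.906 8.125
2 5 13.816 2.047
3 5 -8.910 8.546
4 5 12.452 2.381
5 5 -8.239 8.131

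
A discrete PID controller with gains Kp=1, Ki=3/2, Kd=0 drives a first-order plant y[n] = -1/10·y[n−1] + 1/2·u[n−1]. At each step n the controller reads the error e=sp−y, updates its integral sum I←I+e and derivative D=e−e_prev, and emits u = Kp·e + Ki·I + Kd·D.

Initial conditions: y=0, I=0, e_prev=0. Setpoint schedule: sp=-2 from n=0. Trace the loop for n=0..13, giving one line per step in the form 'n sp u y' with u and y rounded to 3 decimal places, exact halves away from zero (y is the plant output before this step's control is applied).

0 -2 -5.000 0.000
1 -2 -1.750 -2.500
2 -2 -5.688 -0.625
3 -2 -2.359 -2.781
4 -2 -5.887 -0.902
5 -2 -2.655 -2.853
6 -2 -5.903 -1.042
7 -2 -2.827 -2.847
8 -2 -5.852 -1.129
9 -2 -2.948 -2.813
10 -2 -5.779 -1.193
11 -2 -3.046 -2.770
12 -2 -5.702 -1.246
13 -2 -3.132 -2.726

(exact arithmetic carried between steps; '≈' marks a value shown rounded to 6 d.p. or computed from one; I and e_prev carry over from the previous line; the table rounds u and y to 3 d.p., halves away from zero)
n=0: y=0, sp=-2, e=sp−y=-2; I=-2, D=e−e_prev=-2; u=1·(-2)+3/2·(-2)+0·(-2)=-5; next y=-1/10·0+1/2·(-5)=-2.5
n=1: y=-2.5, sp=-2, e=sp−y=0.5; I=-1.5, D=e−e_prev=2.5; u=1·0.5+3/2·(-1.5)+0·2.5=-1.75; next y=-1/10·(-2.5)+1/2·(-1.75)=-0.625
n=2: y=-0.625, sp=-2, e=sp−y=-1.375; I=-2.875, D=e−e_prev=-1.875; u=1·(-1.375)+3/2·(-2.875)+0·(-1.875)=-5.6875; next y=-1/10·(-0.625)+1/2·(-5.6875)=-2.78125
n=3: y=-2.78125, sp=-2, e=sp−y=0.78125; I=-2.09375, D=e−e_prev=2.15625; u=1·0.78125+3/2·(-2.09375)+0·2.15625=-2.359375; next y=-1/10·(-2.78125)+1/2·(-2.359375)≈-0.901563
n=4: y≈-0.901563, sp=-2, e=sp−y≈-1.098438; I≈-3.192188, D=e−e_prev≈-1.879688; u=1·(-1.098438)+3/2·(-3.192188)+0·(-1.879688)≈-5.886719; next y=-1/10·(-0.901563)+1/2·(-5.886719)≈-2.853203
n=5: y≈-2.853203, sp=-2, e=sp−y≈0.853203; I≈-2.338984, D=e−e_prev≈1.951641; u=1·0.853203+3/2·(-2.338984)+0·1.951641≈-2.655273; next y=-1/10·(-2.853203)+1/2·(-2.655273)≈-1.042316
n=6: y≈-1.042316, sp=-2, e=sp−y≈-0.957684; I≈-3.296668, D=e−e_prev≈-1.810887; u=1·(-0.957684)+3/2·(-3.296668)+0·(-1.810887)≈-5.902686; next y=-1/10·(-1.042316)+1/2·(-5.902686)≈-2.847111
n=7: y≈-2.847111, sp=-2, e=sp−y≈0.847111; I≈-2.449557, D=e−e_prev≈1.804795; u=1·0.847111+3/2·(-2.449557)+0·1.804795≈-2.827224; next y=-1/10·(-2.847111)+1/2·(-2.827224)≈-1.128901
n=8: y≈-1.128901, sp=-2, e=sp−y≈-0.871099; I≈-3.320656, D=e−e_prev≈-1.718210; u=1·(-0.871099)+3/2·(-3.320656)+0·(-1.718210)≈-5.852083; next y=-1/10·(-1.128901)+1/2·(-5.852083)≈-2.813151
n=9: y≈-2.813151, sp=-2, e=sp−y≈0.813151; I≈-2.507505, D=e−e_prev≈1.684250; u=1·0.813151+3/2·(-2.507505)+0·1.684250≈-2.948105; next y=-1/10·(-2.813151)+1/2·(-2.948105)≈-1.192738
n=10: y≈-1.192738, sp=-2, e=sp−y≈-0.807262; I≈-3.314767, D=e−e_prev≈-1.620414; u=1·(-0.807262)+3/2·(-3.314767)+0·(-1.620414)≈-5.779413; next y=-1/10·(-1.192738)+1/2·(-5.779413)≈-2.770433
n=11: y≈-2.770433, sp=-2, e=sp−y≈0.770433; I≈-2.544334, D=e−e_prev≈1.577695; u=1·0.770433+3/2·(-2.544334)+0·1.577695≈-3.046069; next y=-1/10·(-2.770433)+1/2·(-3.046069)≈-1.245991
n=12: y≈-1.245991, sp=-2, e=sp−y≈-0.754009; I≈-3.298343, D=e−e_prev≈-1.524442; u=1·(-0.754009)+3/2·(-3.298343)+0·(-1.524442)≈-5.701524; next y=-1/10·(-1.245991)+1/2·(-5.701524)≈-2.726163
n=13: y≈-2.726163, sp=-2, e=sp−y≈0.726163; I≈-2.572180, D=e−e_prev≈1.480172; u=1·0.726163+3/2·(-2.572180)+0·1.480172≈-3.132108; next y=-1/10·(-2.726163)+1/2·(-3.132108)≈-1.293438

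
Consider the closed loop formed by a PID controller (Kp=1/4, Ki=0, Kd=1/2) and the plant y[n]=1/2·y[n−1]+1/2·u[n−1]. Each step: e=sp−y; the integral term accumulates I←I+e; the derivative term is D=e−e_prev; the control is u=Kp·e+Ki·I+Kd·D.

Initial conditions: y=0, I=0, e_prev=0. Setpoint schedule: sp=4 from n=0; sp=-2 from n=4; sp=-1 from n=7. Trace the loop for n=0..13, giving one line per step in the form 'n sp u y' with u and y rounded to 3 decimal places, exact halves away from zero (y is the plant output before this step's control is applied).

0 4 3.000 0.000
1 4 -0.125 1.500
2 4 1.234 0.688
3 4 0.623 0.961
4 -2 -3.614 0.792
5 -2 0.954 -1.411
6 -2 -1.034 -0.228
7 -1 0.609 -0.631
8 -1 -0.557 -0.011
9 -1 -0.042 -0.284
10 -1 -0.270 -0.163
11 -1 -0.169 -0.216
12 -1 -0.214 -0.193
13 -1 -0.194 -0.203

(exact arithmetic carried between steps; '≈' marks a value shown rounded to 6 d.p. or computed from one; I and e_prev carry over from the previous line; the table rounds u and y to 3 d.p., halves away from zero)
n=0: y=0, sp=4, e=sp−y=4; I=4, D=e−e_prev=4; u=1/4·4+0·4+1/2·4=3; next y=1/2·0+1/2·3=1.5
n=1: y=1.5, sp=4, e=sp−y=2.5; I=6.5, D=e−e_prev=-1.5; u=1/4·2.5+0·6.5+1/2·(-1.5)=-0.125; next y=1/2·1.5+1/2·(-0.125)=0.6875
n=2: y=0.6875, sp=4, e=sp−y=3.3125; I=9.8125, D=e−e_prev=0.8125; u=1/4·3.3125+0·9.8125+1/2·0.8125=1.234375; next y=1/2·0.6875+1/2·1.234375≈0.960938
n=3: y≈0.960938, sp=4, e=sp−y≈3.039063; I≈12.851563, D=e−e_prev≈-0.273438; u=1/4·3.039063+0·12.851563+1/2·(-0.273438)≈0.623047; next y=1/2·0.960938+1/2·0.623047≈0.791992
n=4: y≈0.791992, sp=-2, e=sp−y≈-2.791992; I≈10.059570, D=e−e_prev≈-5.831055; u=1/4·(-2.791992)+0·10.059570+1/2·(-5.831055)≈-3.613525; next y=1/2·0.791992+1/2·(-3.613525)≈-1.410767
n=5: y≈-1.410767, sp=-2, e=sp−y≈-0.589233; I≈9.470337, D=e−e_prev≈2.202759; u=1/4·(-0.589233)+0·9.470337+1/2·2.202759≈0.954071; next y=1/2·(-1.410767)+1/2·0.954071≈-0.228348
n=6: y≈-0.228348, sp=-2, e=sp−y≈-1.771652; I≈7.698685, D=e−e_prev≈-1.182419; u=1/4·(-1.771652)+0·7.698685+1/2·(-1.182419)≈-1.034122; next y=1/2·(-0.228348)+1/2·(-1.034122)≈-0.631235
n=7: y≈-0.631235, sp=-1, e=sp−y≈-0.368765; I≈7.329920, D=e−e_prev≈1.402887; u=1/4·(-0.368765)+0·7.329920+1/2·1.402887≈0.609252; next y=1/2·(-0.631235)+1/2·0.609252≈-0.010991
n=8: y≈-0.010991, sp=-1, e=sp−y≈-0.989009; I≈6.340911, D=e−e_prev≈-0.620244; u=1/4·(-0.989009)+0·6.340911+1/2·(-0.620244)≈-0.557374; next y=1/2·(-0.010991)+1/2·(-0.557374)≈-0.284183
n=9: y≈-0.284183, sp=-1, e=sp−y≈-0.715817; I≈5.625094, D=e−e_prev≈0.273191; u=1/4·(-0.715817)+0·5.625094+1/2·0.273191≈-0.042359; next y=1/2·(-0.284183)+1/2·(-0.042359)≈-0.163271
n=10: y≈-0.163271, sp=-1, e=sp−y≈-0.836729; I≈4.788365, D=e−e_prev≈-0.120912; u=1/4·(-0.836729)+0·4.788365+1/2·(-0.120912)≈-0.269638; next y=1/2·(-0.163271)+1/2·(-0.269638)≈-0.216455
n=11: y≈-0.216455, sp=-1, e=sp−y≈-0.783545; I≈4.004819, D=e−e_prev≈0.053184; u=1/4·(-0.783545)+0·4.004819+1/2·0.053184≈-0.169294; next y=1/2·(-0.216455)+1/2·(-0.169294)≈-0.192874
n=12: y≈-0.192874, sp=-1, e=sp−y≈-0.807126; I≈3.197694, D=e−e_prev≈-0.023580; u=1/4·(-0.807126)+0·3.197694+1/2·(-0.023580)≈-0.213571; next y=1/2·(-0.192874)+1/2·(-0.213571)≈-0.203223
n=13: y≈-0.203223, sp=-1, e=sp−y≈-0.796777; I≈2.400916, D=e−e_prev≈0.010348; u=1/4·(-0.796777)+0·2.400916+1/2·0.010348≈-0.194020; next y=1/2·(-0.203223)+1/2·(-0.194020)≈-0.198621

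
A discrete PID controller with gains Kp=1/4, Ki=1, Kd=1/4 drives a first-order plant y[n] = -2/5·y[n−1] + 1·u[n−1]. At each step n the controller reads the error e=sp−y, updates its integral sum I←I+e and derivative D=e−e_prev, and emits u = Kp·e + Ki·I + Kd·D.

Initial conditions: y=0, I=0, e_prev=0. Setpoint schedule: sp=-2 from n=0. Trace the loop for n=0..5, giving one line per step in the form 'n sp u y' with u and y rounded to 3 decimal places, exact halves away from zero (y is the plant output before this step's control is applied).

0 -2 -3.000 0.000
1 -2 0.000 -3.000
2 -2 -6.050 1.200
3 -2 3.395 -6.530
4 -2 -12.813 6.007
5 -2 14.148 -15.216

(exact arithmetic carried between steps; '≈' marks a value shown rounded to 6 d.p. or computed from one; I and e_prev carry over from the previous line; the table rounds u and y to 3 d.p., halves away from zero)
n=0: y=0, sp=-2, e=sp−y=-2; I=-2, D=e−e_prev=-2; u=1/4·(-2)+1·(-2)+1/4·(-2)=-3; next y=-2/5·0+1·(-3)=-3
n=1: y=-3, sp=-2, e=sp−y=1; I=-1, D=e−e_prev=3; u=1/4·1+1·(-1)+1/4·3=0; next y=-2/5·(-3)+1·0=1.2
n=2: y=1.2, sp=-2, e=sp−y=-3.2; I=-4.2, D=e−e_prev=-4.2; u=1/4·(-3.2)+1·(-4.2)+1/4·(-4.2)=-6.05; next y=-2/5·1.2+1·(-6.05)=-6.53
n=3: y=-6.53, sp=-2, e=sp−y=4.53; I=0.33, D=e−e_prev=7.73; u=1/4·4.53+1·0.33+1/4·7.73=3.395; next y=-2/5·(-6.53)+1·3.395=6.007
n=4: y=6.007, sp=-2, e=sp−y=-8.007; I=-7.677, D=e−e_prev=-12.537; u=1/4·(-8.007)+1·(-7.677)+1/4·(-12.537)=-12.813; next y=-2/5·6.007+1·(-12.813)=-15.2158
n=5: y=-15.2158, sp=-2, e=sp−y=13.2158; I=5.5388, D=e−e_prev=21.2228; u=1/4·13.2158+1·5.5388+1/4·21.2228=14.14845; next y=-2/5·(-15.2158)+1·14.14845=20.23477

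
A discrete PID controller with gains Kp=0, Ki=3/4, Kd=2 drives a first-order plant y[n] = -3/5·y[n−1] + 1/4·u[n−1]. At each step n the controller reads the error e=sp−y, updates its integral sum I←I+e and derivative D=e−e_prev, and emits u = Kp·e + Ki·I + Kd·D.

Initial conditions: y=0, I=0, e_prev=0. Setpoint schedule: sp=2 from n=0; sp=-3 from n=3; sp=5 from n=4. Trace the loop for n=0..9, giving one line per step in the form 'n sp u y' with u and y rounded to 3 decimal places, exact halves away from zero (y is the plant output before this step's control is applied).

(exact arithmetic carried between steps; '≈' marks a value shown rounded to 6 d.p. or computed from one; I and e_prev carry over from the previous line; the table rounds u and y to 3 d.p., halves away from zero)
n=0: y=0, sp=2, e=sp−y=2; I=2, D=e−e_prev=2; u=0·2+3/4·2+2·2=5.5; next y=-3/5·0+1/4·5.5=1.375
n=1: y=1.375, sp=2, e=sp−y=0.625; I=2.625, D=e−e_prev=-1.375; u=0·0.625+3/4·2.625+2·(-1.375)=-0.78125; next y=-3/5·1.375+1/4·(-0.78125)≈-1.020313
n=2: y≈-1.020313, sp=2, e=sp−y≈3.020313; I≈5.645313, D=e−e_prev≈2.395313; u=0·3.020313+3/4·5.645313+2·2.395313≈9.024609; next y=-3/5·(-1.020313)+1/4·9.024609≈2.868340
n=3: y≈2.868340, sp=-3, e=sp−y≈-5.868340; I≈-0.223027, D=e−e_prev≈-8.888652; u=0·(-5.868340)+3/4·(-0.223027)+2·(-8.888652)≈-17.944575; next y=-3/5·2.868340+1/4·(-17.944575)≈-6.207148
n=4: y≈-6.207148, sp=5, e=sp−y≈11.207148; I≈10.984120, D=e−e_prev≈17.075488; u=0·11.207148+3/4·10.984120+2·17.075488≈42.389065; next y=-3/5·(-6.207148)+1/4·42.389065≈14.321555
n=5: y≈14.321555, sp=5, e=sp−y≈-9.321555; I≈1.662565, D=e−e_prev≈-20.528703; u=0·(-9.321555)+3/4·1.662565+2·(-20.528703)≈-39.810481; next y=-3/5·14.321555+1/4·(-39.810481)≈-18.545553
n=6: y≈-18.545553, sp=5, e=sp−y≈23.545553; I≈25.208119, D=e−e_prev≈32.867108; u=0·23.545553+3/4·25.208119+2·32.867108≈84.640306; next y=-3/5·(-18.545553)+1/4·84.640306≈32.287408
n=7: y≈32.287408, sp=5, e=sp−y≈-27.287408; I≈-2.079290, D=e−e_prev≈-50.832962; u=0·(-27.287408)+3/4·(-2.079290)+2·(-50.832962)≈-103.225391; next y=-3/5·32.287408+1/4·(-103.225391)≈-45.178793
n=8: y≈-45.178793, sp=5, e=sp−y≈50.178793; I≈48.099503, D=e−e_prev≈77.466201; u=0·50.178793+3/4·48.099503+2·77.466201≈191.007029; next y=-3/5·(-45.178793)+1/4·191.007029≈74.859033
n=9: y≈74.859033, sp=5, e=sp−y≈-69.859033; I≈-21.759530, D=e−e_prev≈-120.037826; u=0·(-69.859033)+3/4·(-21.759530)+2·(-120.037826)≈-256.395299; next y=-3/5·74.859033+1/4·(-256.395299)≈-109.014244

0 2 5.500 0.000
1 2 -0.781 1.375
2 2 9.025 -1.020
3 -3 -17.945 2.868
4 5 42.389 -6.207
5 5 -39.810 14.322
6 5 84.640 -18.546
7 5 -103.225 32.287
8 5 191.007 -45.179
9 5 -256.395 74.859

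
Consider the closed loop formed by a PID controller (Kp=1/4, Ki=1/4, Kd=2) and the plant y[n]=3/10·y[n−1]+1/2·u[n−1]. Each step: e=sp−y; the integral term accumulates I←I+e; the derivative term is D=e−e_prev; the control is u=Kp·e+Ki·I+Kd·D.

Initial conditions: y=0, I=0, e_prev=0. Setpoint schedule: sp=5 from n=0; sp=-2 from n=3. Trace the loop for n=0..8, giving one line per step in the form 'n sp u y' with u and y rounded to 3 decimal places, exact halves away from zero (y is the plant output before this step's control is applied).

(exact arithmetic carried between steps; '≈' marks a value shown rounded to 6 d.p. or computed from one; I and e_prev carry over from the previous line; the table rounds u and y to 3 d.p., halves away from zero)
n=0: y=0, sp=5, e=sp−y=5; I=5, D=e−e_prev=5; u=1/4·5+1/4·5+2·5=12.5; next y=3/10·0+1/2·12.5=6.25
n=1: y=6.25, sp=5, e=sp−y=-1.25; I=3.75, D=e−e_prev=-6.25; u=1/4·(-1.25)+1/4·3.75+2·(-6.25)=-11.875; next y=3/10·6.25+1/2·(-11.875)=-4.0625
n=2: y=-4.0625, sp=5, e=sp−y=9.0625; I=12.8125, D=e−e_prev=10.3125; u=1/4·9.0625+1/4·12.8125+2·10.3125=26.09375; next y=3/10·(-4.0625)+1/2·26.09375=11.828125
n=3: y=11.828125, sp=-2, e=sp−y=-13.828125; I=-1.015625, D=e−e_prev=-22.890625; u=1/4·(-13.828125)+1/4·(-1.015625)+2·(-22.890625)≈-49.492188; next y=3/10·11.828125+1/2·(-49.492188)≈-21.197656
n=4: y≈-21.197656, sp=-2, e=sp−y≈19.197656; I≈18.182031, D=e−e_prev≈33.025781; u=1/4·19.197656+1/4·18.182031+2·33.025781≈75.396484; next y=3/10·(-21.197656)+1/2·75.396484≈31.338945
n=5: y≈31.338945, sp=-2, e=sp−y≈-33.338945; I≈-15.156914, D=e−e_prev≈-52.536602; u=1/4·(-33.338945)+1/4·(-15.156914)+2·(-52.536602)≈-117.197168; next y=3/10·31.338945+1/2·(-117.197168)≈-49.196900
n=6: y≈-49.196900, sp=-2, e=sp−y≈47.196900; I≈32.039986, D=e−e_prev≈80.535846; u=1/4·47.196900+1/4·32.039986+2·80.535846≈180.880913; next y=3/10·(-49.196900)+1/2·180.880913≈75.681386
n=7: y≈75.681386, sp=-2, e=sp−y≈-77.681386; I≈-45.641400, D=e−e_prev≈-124.878287; u=1/4·(-77.681386)+1/4·(-45.641400)+2·(-124.878287)≈-280.587270; next y=3/10·75.681386+1/2·(-280.587270)≈-117.589219
n=8: y≈-117.589219, sp=-2, e=sp−y≈115.589219; I≈69.947819, D=e−e_prev≈193.270606; u=1/4·115.589219+1/4·69.947819+2·193.270606≈432.925471; next y=3/10·(-117.589219)+1/2·432.925471≈181.185970

0 5 12.500 0.000
1 5 -11.875 6.250
2 5 26.094 -4.063
3 -2 -49.492 11.828
4 -2 75.396 -21.198
5 -2 -117.197 31.339
6 -2 180.881 -49.197
7 -2 -280.587 75.681
8 -2 432.925 -117.589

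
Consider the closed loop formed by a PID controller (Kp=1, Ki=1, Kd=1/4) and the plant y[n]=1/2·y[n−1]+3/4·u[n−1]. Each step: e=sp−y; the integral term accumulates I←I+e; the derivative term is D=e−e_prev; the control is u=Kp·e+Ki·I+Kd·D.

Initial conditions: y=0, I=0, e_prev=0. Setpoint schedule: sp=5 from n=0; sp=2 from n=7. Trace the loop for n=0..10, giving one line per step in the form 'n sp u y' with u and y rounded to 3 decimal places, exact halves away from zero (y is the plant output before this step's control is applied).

0 5 11.250 0.000
1 5 -3.984 8.438
2 5 10.903 1.230
3 5 -4.144 8.793
4 5 10.839 1.288
5 5 -4.167 8.773
6 5 10.832 1.262
7 2 -10.917 8.755
8 2 13.224 -3.811
9 2 -10.709 8.012
10 2 13.320 -4.025

(exact arithmetic carried between steps; '≈' marks a value shown rounded to 6 d.p. or computed from one; I and e_prev carry over from the previous line; the table rounds u and y to 3 d.p., halves away from zero)
n=0: y=0, sp=5, e=sp−y=5; I=5, D=e−e_prev=5; u=1·5+1·5+1/4·5=11.25; next y=1/2·0+3/4·11.25=8.4375
n=1: y=8.4375, sp=5, e=sp−y=-3.4375; I=1.5625, D=e−e_prev=-8.4375; u=1·(-3.4375)+1·1.5625+1/4·(-8.4375)=-3.984375; next y=1/2·8.4375+3/4·(-3.984375)≈1.230469
n=2: y≈1.230469, sp=5, e=sp−y≈3.769531; I≈5.332031, D=e−e_prev≈7.207031; u=1·3.769531+1·5.332031+1/4·7.207031≈10.903320; next y=1/2·1.230469+3/4·10.903320≈8.792725
n=3: y≈8.792725, sp=5, e=sp−y≈-3.792725; I≈1.539307, D=e−e_prev≈-7.562256; u=1·(-3.792725)+1·1.539307+1/4·(-7.562256)≈-4.143982; next y=1/2·8.792725+3/4·(-4.143982)≈1.288376
n=4: y≈1.288376, sp=5, e=sp−y≈3.711624; I≈5.250931, D=e−e_prev≈7.504349; u=1·3.711624+1·5.250931+1/4·7.504349≈10.838642; next y=1/2·1.288376+3/4·10.838642≈8.773170
n=5: y≈8.773170, sp=5, e=sp−y≈-3.773170; I≈1.477761, D=e−e_prev≈-7.484794; u=1·(-3.773170)+1·1.477761+1/4·(-7.484794)≈-4.166607; next y=1/2·8.773170+3/4·(-4.166607)≈1.261630
n=6: y≈1.261630, sp=5, e=sp−y≈3.738370; I≈5.216132, D=e−e_prev≈7.511540; u=1·3.738370+1·5.216132+1/4·7.511540≈10.832387; next y=1/2·1.261630+3/4·10.832387≈8.755105
n=7: y≈8.755105, sp=2, e=sp−y≈-6.755105; I≈-1.538973, D=e−e_prev≈-10.493475; u=1·(-6.755105)+1·(-1.538973)+1/4·(-10.493475)≈-10.917447; next y=1/2·8.755105+3/4·(-10.917447)≈-3.810533
n=8: y≈-3.810533, sp=2, e=sp−y≈5.810533; I≈4.271559, D=e−e_prev≈12.565638; u=1·5.810533+1·4.271559+1/4·12.565638≈13.223502; next y=1/2·(-3.810533)+3/4·13.223502≈8.012360
n=9: y≈8.012360, sp=2, e=sp−y≈-6.012360; I≈-1.740800, D=e−e_prev≈-11.822893; u=1·(-6.012360)+1·(-1.740800)+1/4·(-11.822893)≈-10.708883; next y=1/2·8.012360+3/4·(-10.708883)≈-4.025483
n=10: y≈-4.025483, sp=2, e=sp−y≈6.025483; I≈4.284682, D=e−e_prev≈12.037843; u=1·6.025483+1·4.284682+1/4·12.037843≈13.319626; next y=1/2·(-4.025483)+3/4·13.319626≈7.976978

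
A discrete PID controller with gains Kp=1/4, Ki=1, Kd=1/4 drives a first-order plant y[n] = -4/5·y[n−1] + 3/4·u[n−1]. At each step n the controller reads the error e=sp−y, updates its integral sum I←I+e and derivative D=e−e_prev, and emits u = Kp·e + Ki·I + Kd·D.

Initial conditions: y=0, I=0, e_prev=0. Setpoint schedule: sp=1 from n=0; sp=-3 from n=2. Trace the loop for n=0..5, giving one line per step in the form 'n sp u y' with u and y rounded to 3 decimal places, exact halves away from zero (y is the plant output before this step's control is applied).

0 1 1.500 0.000
1 1 0.563 1.125
2 -3 -2.877 -0.478
3 -3 -2.854 -1.775
4 -3 -5.985 -0.721
5 -3 -3.213 -3.912

(exact arithmetic carried between steps; '≈' marks a value shown rounded to 6 d.p. or computed from one; I and e_prev carry over from the previous line; the table rounds u and y to 3 d.p., halves away from zero)
n=0: y=0, sp=1, e=sp−y=1; I=1, D=e−e_prev=1; u=1/4·1+1·1+1/4·1=1.5; next y=-4/5·0+3/4·1.5=1.125
n=1: y=1.125, sp=1, e=sp−y=-0.125; I=0.875, D=e−e_prev=-1.125; u=1/4·(-0.125)+1·0.875+1/4·(-1.125)=0.5625; next y=-4/5·1.125+3/4·0.5625=-0.478125
n=2: y=-0.478125, sp=-3, e=sp−y=-2.521875; I=-1.646875, D=e−e_prev=-2.396875; u=1/4·(-2.521875)+1·(-1.646875)+1/4·(-2.396875)≈-2.876563; next y=-4/5·(-0.478125)+3/4·(-2.876563)≈-1.774922
n=3: y≈-1.774922, sp=-3, e=sp−y≈-1.225078; I≈-2.871953, D=e−e_prev≈1.296797; u=1/4·(-1.225078)+1·(-2.871953)+1/4·1.296797≈-2.854023; next y=-4/5·(-1.774922)+3/4·(-2.854023)≈-0.720580
n=4: y≈-0.720580, sp=-3, e=sp−y≈-2.279420; I≈-5.151373, D=e−e_prev≈-1.054342; u=1/4·(-2.279420)+1·(-5.151373)+1/4·(-1.054342)≈-5.984813; next y=-4/5·(-0.720580)+3/4·(-5.984813)≈-3.912146
n=5: y≈-3.912146, sp=-3, e=sp−y≈0.912146; I≈-4.239227, D=e−e_prev≈3.191566; u=1/4·0.912146+1·(-4.239227)+1/4·3.191566≈-3.213299; next y=-4/5·(-3.912146)+3/4·(-3.213299)≈0.719743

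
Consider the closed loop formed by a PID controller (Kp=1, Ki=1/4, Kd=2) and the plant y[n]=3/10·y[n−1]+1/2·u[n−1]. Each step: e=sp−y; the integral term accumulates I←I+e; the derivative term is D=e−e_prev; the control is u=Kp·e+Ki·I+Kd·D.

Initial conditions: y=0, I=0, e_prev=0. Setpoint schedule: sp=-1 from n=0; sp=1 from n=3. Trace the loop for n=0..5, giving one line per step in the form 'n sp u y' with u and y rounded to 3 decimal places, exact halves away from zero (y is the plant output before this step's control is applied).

(exact arithmetic carried between steps; '≈' marks a value shown rounded to 6 d.p. or computed from one; I and e_prev carry over from the previous line; the table rounds u and y to 3 d.p., halves away from zero)
n=0: y=0, sp=-1, e=sp−y=-1; I=-1, D=e−e_prev=-1; u=1·(-1)+1/4·(-1)+2·(-1)=-3.25; next y=3/10·0+1/2·(-3.25)=-1.625
n=1: y=-1.625, sp=-1, e=sp−y=0.625; I=-0.375, D=e−e_prev=1.625; u=1·0.625+1/4·(-0.375)+2·1.625=3.78125; next y=3/10·(-1.625)+1/2·3.78125=1.403125
n=2: y=1.403125, sp=-1, e=sp−y=-2.403125; I=-2.778125, D=e−e_prev=-3.028125; u=1·(-2.403125)+1/4·(-2.778125)+2·(-3.028125)≈-9.153906; next y=3/10·1.403125+1/2·(-9.153906)≈-4.156016
n=3: y≈-4.156016, sp=1, e=sp−y≈5.156016; I≈2.377891, D=e−e_prev≈7.559141; u=1·5.156016+1/4·2.377891+2·7.559141≈20.868770; next y=3/10·(-4.156016)+1/2·20.868770≈9.187580
n=4: y≈9.187580, sp=1, e=sp−y≈-8.187580; I≈-5.809689, D=e−e_prev≈-13.343596; u=1·(-8.187580)+1/4·(-5.809689)+2·(-13.343596)≈-36.327194; next y=3/10·9.187580+1/2·(-36.327194)≈-15.407323
n=5: y≈-15.407323, sp=1, e=sp−y≈16.407323; I≈10.597633, D=e−e_prev≈24.594903; u=1·16.407323+1/4·10.597633+2·24.594903≈68.246537; next y=3/10·(-15.407323)+1/2·68.246537≈29.501072

0 -1 -3.250 0.000
1 -1 3.781 -1.625
2 -1 -9.154 1.403
3 1 20.869 -4.156
4 1 -36.327 9.188
5 1 68.247 -15.407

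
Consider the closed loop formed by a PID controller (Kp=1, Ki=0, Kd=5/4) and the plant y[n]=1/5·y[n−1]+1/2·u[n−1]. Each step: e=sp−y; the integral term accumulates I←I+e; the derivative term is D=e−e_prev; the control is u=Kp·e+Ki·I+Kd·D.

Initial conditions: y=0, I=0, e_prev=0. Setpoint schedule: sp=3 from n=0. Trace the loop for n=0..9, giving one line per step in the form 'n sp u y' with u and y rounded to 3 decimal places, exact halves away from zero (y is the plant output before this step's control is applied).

0 3 6.750 0.000
1 3 -4.594 3.375
2 3 10.868 -1.622
3 3 -10.524 5.110
4 3 18.927 -4.240
5 3 -21.685 8.616
6 3 34.288 -9.119
7 3 -42.870 15.320
8 3 63.485 -18.371
9 3 -83.117 28.068

(exact arithmetic carried between steps; '≈' marks a value shown rounded to 6 d.p. or computed from one; I and e_prev carry over from the previous line; the table rounds u and y to 3 d.p., halves away from zero)
n=0: y=0, sp=3, e=sp−y=3; I=3, D=e−e_prev=3; u=1·3+0·3+5/4·3=6.75; next y=1/5·0+1/2·6.75=3.375
n=1: y=3.375, sp=3, e=sp−y=-0.375; I=2.625, D=e−e_prev=-3.375; u=1·(-0.375)+0·2.625+5/4·(-3.375)=-4.59375; next y=1/5·3.375+1/2·(-4.59375)=-1.621875
n=2: y=-1.621875, sp=3, e=sp−y=4.621875; I=7.246875, D=e−e_prev=4.996875; u=1·4.621875+0·7.246875+5/4·4.996875≈10.867969; next y=1/5·(-1.621875)+1/2·10.867969≈5.109609
n=3: y≈5.109609, sp=3, e=sp−y≈-2.109609; I≈5.137266, D=e−e_prev≈-6.731484; u=1·(-2.109609)+0·5.137266+5/4·(-6.731484)≈-10.523965; next y=1/5·5.109609+1/2·(-10.523965)≈-4.240061
n=4: y≈-4.240061, sp=3, e=sp−y≈7.240061; I≈12.377326, D=e−e_prev≈9.349670; u=1·7.240061+0·12.377326+5/4·9.349670≈18.927148; next y=1/5·(-4.240061)+1/2·18.927148≈8.615562
n=5: y≈8.615562, sp=3, e=sp−y≈-5.615562; I≈6.761764, D=e−e_prev≈-12.855622; u=1·(-5.615562)+0·6.761764+5/4·(-12.855622)≈-21.685090; next y=1/5·8.615562+1/2·(-21.685090)≈-9.119433
n=6: y≈-9.119433, sp=3, e=sp−y≈12.119433; I≈18.881197, D=e−e_prev≈17.734994; u=1·12.119433+0·18.881197+5/4·17.734994≈34.288176; next y=1/5·(-9.119433)+1/2·34.288176≈15.320201
n=7: y≈15.320201, sp=3, e=sp−y≈-12.320201; I≈6.560996, D=e−e_prev≈-24.439634; u=1·(-12.320201)+0·6.560996+5/4·(-24.439634)≈-42.869744; next y=1/5·15.320201+1/2·(-42.869744)≈-18.370832
n=8: y≈-18.370832, sp=3, e=sp−y≈21.370832; I≈27.931827, D=e−e_prev≈33.691033; u=1·21.370832+0·27.931827+5/4·33.691033≈63.484623; next y=1/5·(-18.370832)+1/2·63.484623≈28.068145
n=9: y≈28.068145, sp=3, e=sp−y≈-25.068145; I≈2.863682, D=e−e_prev≈-46.438977; u=1·(-25.068145)+0·2.863682+5/4·(-46.438977)≈-83.116866; next y=1/5·28.068145+1/2·(-83.116866)≈-35.944804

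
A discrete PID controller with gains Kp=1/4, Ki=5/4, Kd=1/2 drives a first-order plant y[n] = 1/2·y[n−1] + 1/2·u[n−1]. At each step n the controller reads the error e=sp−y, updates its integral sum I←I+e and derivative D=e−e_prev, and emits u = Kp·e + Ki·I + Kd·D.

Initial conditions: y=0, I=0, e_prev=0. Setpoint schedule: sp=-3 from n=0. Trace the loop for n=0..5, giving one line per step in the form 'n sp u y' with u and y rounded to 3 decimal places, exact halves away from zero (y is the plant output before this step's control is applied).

0 -3 -6.000 0.000
1 -3 -2.250 -3.000
2 -3 -4.500 -2.625
3 -3 -2.906 -3.563
4 -3 -3.328 -3.234
5 -3 -2.777 -3.281

(exact arithmetic carried between steps; '≈' marks a value shown rounded to 6 d.p. or computed from one; I and e_prev carry over from the previous line; the table rounds u and y to 3 d.p., halves away from zero)
n=0: y=0, sp=-3, e=sp−y=-3; I=-3, D=e−e_prev=-3; u=1/4·(-3)+5/4·(-3)+1/2·(-3)=-6; next y=1/2·0+1/2·(-6)=-3
n=1: y=-3, sp=-3, e=sp−y=0; I=-3, D=e−e_prev=3; u=1/4·0+5/4·(-3)+1/2·3=-2.25; next y=1/2·(-3)+1/2·(-2.25)=-2.625
n=2: y=-2.625, sp=-3, e=sp−y=-0.375; I=-3.375, D=e−e_prev=-0.375; u=1/4·(-0.375)+5/4·(-3.375)+1/2·(-0.375)=-4.5; next y=1/2·(-2.625)+1/2·(-4.5)=-3.5625
n=3: y=-3.5625, sp=-3, e=sp−y=0.5625; I=-2.8125, D=e−e_prev=0.9375; u=1/4·0.5625+5/4·(-2.8125)+1/2·0.9375=-2.90625; next y=1/2·(-3.5625)+1/2·(-2.90625)=-3.234375
n=4: y=-3.234375, sp=-3, e=sp−y=0.234375; I=-2.578125, D=e−e_prev=-0.328125; u=1/4·0.234375+5/4·(-2.578125)+1/2·(-0.328125)=-3.328125; next y=1/2·(-3.234375)+1/2·(-3.328125)=-3.28125
n=5: y=-3.28125, sp=-3, e=sp−y=0.28125; I=-2.296875, D=e−e_prev=0.046875; u=1/4·0.28125+5/4·(-2.296875)+1/2·0.046875≈-2.777344; next y=1/2·(-3.28125)+1/2·(-2.777344)≈-3.029297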